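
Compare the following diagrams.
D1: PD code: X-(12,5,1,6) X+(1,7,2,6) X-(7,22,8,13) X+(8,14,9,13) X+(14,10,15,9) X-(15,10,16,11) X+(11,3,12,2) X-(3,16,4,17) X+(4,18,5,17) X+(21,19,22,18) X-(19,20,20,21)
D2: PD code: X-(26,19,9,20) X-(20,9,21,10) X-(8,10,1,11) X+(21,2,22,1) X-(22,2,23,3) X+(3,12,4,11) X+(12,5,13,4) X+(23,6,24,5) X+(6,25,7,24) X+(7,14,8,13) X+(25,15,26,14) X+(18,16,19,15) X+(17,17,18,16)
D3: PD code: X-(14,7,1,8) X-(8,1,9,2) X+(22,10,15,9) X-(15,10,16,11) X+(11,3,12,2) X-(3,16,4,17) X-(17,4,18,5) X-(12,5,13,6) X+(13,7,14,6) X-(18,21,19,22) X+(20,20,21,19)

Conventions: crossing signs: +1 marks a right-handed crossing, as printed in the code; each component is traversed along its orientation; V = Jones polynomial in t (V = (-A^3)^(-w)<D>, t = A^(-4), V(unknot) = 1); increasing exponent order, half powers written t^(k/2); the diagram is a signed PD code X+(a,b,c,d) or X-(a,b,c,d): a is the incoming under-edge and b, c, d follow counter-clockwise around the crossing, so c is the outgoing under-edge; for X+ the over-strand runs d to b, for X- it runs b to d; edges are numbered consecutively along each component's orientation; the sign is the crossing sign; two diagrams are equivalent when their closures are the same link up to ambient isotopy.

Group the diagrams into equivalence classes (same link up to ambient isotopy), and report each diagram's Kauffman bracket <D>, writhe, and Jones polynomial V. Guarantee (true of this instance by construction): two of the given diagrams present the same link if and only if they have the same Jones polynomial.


equivalence classes: {D1} | {D2} | {D3}
D1 (bracket A + A^5; 11 crossings at w = +1): V = -t^(-1/2) - t^(1/2)
V(D2) = -t^(1/2) + t^(3/2) - t^(5/2) - t^(9/2)  (w +5, c 13, <D> = A^-3 + A^5 - A^9 + A^13)
V(D3) = -t^(-5/2) - t^(-1/2)  [11 crossings, <D> = A^-7 + A, w = -3]
key observation: 3 values of V(t) split the 3 diagrams


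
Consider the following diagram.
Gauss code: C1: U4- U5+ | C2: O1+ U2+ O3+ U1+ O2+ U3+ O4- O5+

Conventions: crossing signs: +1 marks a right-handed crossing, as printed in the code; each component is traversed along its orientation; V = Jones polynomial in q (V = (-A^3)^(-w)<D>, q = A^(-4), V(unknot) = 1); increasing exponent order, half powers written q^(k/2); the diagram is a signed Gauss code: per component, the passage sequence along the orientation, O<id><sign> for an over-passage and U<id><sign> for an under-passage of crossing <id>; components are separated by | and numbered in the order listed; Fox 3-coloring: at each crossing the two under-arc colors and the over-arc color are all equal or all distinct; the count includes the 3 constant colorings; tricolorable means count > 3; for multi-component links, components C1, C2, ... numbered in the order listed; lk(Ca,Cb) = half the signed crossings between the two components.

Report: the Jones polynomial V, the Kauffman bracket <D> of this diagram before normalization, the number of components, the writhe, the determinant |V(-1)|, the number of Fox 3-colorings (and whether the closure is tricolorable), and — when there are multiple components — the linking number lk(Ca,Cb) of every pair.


Jones polynomial: V(q) = -q^(1/2) - q^(3/2) - q^(5/2) + q^(9/2)
<D> = -A^-9 + A^-1 + A^3 + A^7; writhe +3
components 2, writhe +3 (5 crossings)
linking number lk(C1,C2) = 0
3-colorings: 27 of 3^5, det 0 — tricolorable
note: all 2 components of this link are unlinked algebraically


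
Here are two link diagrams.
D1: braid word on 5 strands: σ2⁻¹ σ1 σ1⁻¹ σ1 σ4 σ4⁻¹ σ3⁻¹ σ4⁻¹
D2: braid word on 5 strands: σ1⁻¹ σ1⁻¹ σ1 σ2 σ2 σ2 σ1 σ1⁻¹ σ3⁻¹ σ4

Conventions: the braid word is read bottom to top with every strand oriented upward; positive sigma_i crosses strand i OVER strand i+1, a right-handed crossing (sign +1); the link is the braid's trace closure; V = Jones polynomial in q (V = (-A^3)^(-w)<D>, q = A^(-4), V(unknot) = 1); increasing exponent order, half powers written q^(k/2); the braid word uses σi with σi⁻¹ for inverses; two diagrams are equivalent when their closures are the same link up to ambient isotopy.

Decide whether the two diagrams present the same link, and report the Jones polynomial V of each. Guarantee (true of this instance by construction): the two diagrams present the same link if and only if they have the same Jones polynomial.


equivalent: no
V(D1) = 1  (w -2, c 8, <D> = A^-6)
D2 (bracket -A^-10 + A^-6 + A^2; 10 crossings at w = +2): V = q + q^3 - q^4
why: 2 values of V(q) split the 2 diagrams


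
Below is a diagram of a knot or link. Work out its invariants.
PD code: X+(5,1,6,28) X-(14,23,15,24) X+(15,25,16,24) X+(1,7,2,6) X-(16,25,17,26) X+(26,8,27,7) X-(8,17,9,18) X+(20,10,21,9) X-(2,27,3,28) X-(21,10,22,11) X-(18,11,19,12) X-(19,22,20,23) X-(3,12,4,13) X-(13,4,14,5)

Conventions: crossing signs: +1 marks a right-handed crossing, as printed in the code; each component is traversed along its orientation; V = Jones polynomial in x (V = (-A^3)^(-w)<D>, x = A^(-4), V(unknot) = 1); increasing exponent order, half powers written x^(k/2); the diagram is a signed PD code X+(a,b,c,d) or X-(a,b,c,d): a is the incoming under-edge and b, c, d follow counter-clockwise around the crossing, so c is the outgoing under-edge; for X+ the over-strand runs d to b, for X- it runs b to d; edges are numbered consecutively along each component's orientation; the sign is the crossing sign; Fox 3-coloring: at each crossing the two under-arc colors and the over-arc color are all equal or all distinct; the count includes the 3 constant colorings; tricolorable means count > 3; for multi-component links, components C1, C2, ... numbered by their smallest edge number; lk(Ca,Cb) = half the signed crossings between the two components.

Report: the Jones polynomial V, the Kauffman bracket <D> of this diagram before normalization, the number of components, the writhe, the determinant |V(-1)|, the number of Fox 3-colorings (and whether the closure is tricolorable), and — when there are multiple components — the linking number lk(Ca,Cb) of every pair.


Jones polynomial: V(x) = -x^-6 + 2x^-5 - 3x^-4 + 4x^-3 - 3x^-2 + 3x^-1 - 2 + x
<D> = A^-16 - 2A^-12 + 3A^-8 - 3A^-4 + 4 - 3A^4 + 2A^8 - A^12; writhe -4
components 1, writhe -4 (14 crossings)
3-colorings: 3 of 3^14, det 19 — not tricolorable
note: V spans 7 powers of x: at least 7 crossings in any diagram


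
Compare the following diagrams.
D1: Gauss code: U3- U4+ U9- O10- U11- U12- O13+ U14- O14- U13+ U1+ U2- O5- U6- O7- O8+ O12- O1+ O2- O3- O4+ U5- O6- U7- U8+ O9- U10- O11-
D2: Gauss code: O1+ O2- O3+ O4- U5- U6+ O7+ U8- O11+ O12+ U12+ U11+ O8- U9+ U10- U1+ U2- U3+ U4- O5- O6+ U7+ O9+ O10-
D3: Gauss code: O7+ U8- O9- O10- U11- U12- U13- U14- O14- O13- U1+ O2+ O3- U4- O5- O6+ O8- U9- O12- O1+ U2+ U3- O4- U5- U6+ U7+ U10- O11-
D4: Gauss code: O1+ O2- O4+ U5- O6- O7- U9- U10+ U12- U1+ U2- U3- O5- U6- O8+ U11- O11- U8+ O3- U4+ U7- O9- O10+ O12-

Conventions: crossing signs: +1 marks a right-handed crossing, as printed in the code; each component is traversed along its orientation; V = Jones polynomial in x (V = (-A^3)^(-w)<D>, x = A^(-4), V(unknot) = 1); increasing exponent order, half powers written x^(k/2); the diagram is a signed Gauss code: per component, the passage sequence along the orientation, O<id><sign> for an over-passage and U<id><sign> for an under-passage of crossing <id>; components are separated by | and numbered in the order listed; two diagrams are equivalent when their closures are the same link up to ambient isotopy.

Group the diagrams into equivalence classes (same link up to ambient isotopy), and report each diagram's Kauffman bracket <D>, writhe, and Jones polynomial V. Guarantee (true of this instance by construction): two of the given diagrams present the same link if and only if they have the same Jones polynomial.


classes: {D1} | {D2} | {D3, D4}
V(D1) = x^-8 - 2x^-7 + x^-6 - 2x^-5 + 2x^-4 + x^-2  [14 crossings, <D> = A^-10 + 2A^-2 - 2A^2 + A^6 - 2A^10 + A^14, w = -6]
D2 (bracket A^6; 12 crossings at w = +2): V = 1
V(D3) = -x^-6 + x^-5 - x^-4 + 2x^-3 - x^-2 + x^-1  (w -6, c 14, <D> = A^-14 - A^-10 + 2A^-6 - A^-2 + A^2 - A^6)
D4 (bracket A^-8 - A^-4 + 2 - A^4 + A^8 - A^12; 12 crossings at w = -4): V = -x^-6 + x^-5 - x^-4 + 2x^-3 - x^-2 + x^-1
insight: V(x) takes 3 values over 4 diagrams, fixing the grouping


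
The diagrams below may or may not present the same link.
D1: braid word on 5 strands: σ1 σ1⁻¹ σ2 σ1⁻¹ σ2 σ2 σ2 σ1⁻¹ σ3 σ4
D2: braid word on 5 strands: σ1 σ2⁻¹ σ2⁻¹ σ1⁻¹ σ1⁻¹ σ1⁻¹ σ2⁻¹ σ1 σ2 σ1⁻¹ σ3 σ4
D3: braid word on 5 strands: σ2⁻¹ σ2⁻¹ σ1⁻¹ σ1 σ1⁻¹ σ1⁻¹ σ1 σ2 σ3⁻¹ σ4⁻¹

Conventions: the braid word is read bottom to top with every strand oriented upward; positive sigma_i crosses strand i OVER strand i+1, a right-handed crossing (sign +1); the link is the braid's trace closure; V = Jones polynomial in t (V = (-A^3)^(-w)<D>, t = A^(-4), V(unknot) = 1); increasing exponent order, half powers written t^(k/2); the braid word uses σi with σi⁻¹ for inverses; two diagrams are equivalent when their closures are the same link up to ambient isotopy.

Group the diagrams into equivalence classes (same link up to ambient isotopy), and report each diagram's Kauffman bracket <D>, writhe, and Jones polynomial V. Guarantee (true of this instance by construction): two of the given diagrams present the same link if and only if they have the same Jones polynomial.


equivalence classes: {D1} | {D2} | {D3}
D1 (bracket A^-8 - 2A^-4 + 2 - 2A^4 + 2A^8 - A^12 + A^16; 10 crossings at w = +4): V = t^-1 - 1 + 2t - 2t^2 + 2t^3 - 2t^4 + t^5
D2 (bracket A^-2 - A^2 + 2A^6 - A^10 + A^14 - A^18; 12 crossings at w = -2): V = -t^-6 + t^-5 - t^-4 + 2t^-3 - t^-2 + t^-1
V(D3) = 1  [10 crossings, <D> = A^-12, w = -4]
key observation: comparing 3 Jones polynomials yields 3 groups


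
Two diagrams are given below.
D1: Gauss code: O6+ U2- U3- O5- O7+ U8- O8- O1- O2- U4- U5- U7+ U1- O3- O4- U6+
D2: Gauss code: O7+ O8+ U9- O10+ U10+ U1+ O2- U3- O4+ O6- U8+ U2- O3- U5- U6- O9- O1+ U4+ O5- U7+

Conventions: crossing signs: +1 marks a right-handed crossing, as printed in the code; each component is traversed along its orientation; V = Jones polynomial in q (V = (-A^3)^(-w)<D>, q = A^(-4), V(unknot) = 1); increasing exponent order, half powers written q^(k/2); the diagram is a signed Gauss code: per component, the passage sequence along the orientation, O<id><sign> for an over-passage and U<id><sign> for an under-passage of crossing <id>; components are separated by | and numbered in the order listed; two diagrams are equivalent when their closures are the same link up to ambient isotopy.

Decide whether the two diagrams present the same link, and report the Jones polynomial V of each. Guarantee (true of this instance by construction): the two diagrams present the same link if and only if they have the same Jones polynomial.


equivalent: no
V(D1) = -q^-4 + q^-3 + q^-1  (w -4, c 8, <D> = A^-8 + 1 - A^4)
V(D2) = 1  [10 crossings, <D> = 1, w = 0]
key observation: 2 classes among 2 diagrams; unequal V(q) rules out equality


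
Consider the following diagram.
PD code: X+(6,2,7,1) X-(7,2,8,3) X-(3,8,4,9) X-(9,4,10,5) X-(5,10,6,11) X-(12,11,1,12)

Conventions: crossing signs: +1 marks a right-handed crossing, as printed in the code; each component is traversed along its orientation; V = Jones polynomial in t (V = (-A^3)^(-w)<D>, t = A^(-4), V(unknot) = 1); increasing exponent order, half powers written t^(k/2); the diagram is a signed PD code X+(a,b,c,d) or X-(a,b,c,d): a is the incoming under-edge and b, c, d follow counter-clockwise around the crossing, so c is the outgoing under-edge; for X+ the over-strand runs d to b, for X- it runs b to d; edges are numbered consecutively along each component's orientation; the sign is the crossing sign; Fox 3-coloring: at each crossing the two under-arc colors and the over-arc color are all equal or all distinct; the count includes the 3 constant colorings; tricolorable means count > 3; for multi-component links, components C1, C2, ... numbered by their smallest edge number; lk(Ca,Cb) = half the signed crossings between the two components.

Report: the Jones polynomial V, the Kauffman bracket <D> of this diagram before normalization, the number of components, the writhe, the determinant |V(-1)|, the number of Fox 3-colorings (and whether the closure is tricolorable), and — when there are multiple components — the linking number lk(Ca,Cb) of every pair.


V = -t^-4 + t^-3 + t^-1
<D> = A^-8 + 1 - A^4 (w = -4)
1 component over 6 crossings, w = -4
9 Fox colorings among 3^6, |V(-1)| = 3: tricolorable
why: the span of V is 3, forcing >= 3 crossings in any diagram


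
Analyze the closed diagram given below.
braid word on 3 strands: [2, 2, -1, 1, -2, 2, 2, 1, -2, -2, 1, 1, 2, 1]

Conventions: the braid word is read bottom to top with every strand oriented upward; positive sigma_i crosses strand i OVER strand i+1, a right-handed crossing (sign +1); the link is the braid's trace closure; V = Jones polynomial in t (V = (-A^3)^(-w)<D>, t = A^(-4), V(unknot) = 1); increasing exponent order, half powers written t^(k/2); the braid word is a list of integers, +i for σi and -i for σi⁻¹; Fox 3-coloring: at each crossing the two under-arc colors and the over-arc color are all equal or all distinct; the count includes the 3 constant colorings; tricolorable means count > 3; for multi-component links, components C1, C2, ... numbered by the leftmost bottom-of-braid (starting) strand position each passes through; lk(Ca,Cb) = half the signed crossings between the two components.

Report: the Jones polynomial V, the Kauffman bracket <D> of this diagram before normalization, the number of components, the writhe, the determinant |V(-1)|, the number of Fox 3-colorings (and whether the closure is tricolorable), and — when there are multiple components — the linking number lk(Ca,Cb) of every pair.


Jones polynomial: V(t) = t^2 - t^3 + 2t^4 - 2t^5 + 3t^6 - 2t^7 + t^8 - t^9
<D> = -A^-18 + A^-14 - 2A^-10 + 3A^-6 - 2A^-2 + 2A^2 - A^6 + A^10; writhe +6
components 1, writhe +6 (14 crossings)
3-colorings: 3 of 3^14, det 13 — not tricolorable
note: w = +6 (over 14 crossings) is diagram-only; (-A^3)^(-6) removes it from V


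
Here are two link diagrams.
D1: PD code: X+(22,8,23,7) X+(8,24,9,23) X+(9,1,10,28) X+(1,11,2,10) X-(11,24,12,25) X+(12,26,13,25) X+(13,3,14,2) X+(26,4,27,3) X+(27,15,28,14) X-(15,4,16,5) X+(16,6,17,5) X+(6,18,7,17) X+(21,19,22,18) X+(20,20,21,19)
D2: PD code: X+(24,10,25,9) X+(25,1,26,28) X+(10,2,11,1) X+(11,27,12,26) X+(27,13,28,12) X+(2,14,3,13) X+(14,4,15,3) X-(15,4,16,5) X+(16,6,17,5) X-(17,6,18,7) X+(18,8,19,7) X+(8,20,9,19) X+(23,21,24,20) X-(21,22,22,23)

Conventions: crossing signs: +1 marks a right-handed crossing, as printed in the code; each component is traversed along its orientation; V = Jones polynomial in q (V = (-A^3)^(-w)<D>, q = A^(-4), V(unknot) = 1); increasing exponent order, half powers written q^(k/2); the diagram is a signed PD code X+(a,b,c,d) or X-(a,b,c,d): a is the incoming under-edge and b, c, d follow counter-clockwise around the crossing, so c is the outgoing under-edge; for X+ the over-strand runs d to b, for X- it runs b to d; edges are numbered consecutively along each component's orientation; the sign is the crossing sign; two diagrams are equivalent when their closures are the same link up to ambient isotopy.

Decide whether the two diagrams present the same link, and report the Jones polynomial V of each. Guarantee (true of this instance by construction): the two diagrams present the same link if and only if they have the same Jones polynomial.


equivalent: yes
D1 (bracket -A^-10 + A^-6 - A^-2 + A^2 - A^6 + A^10 + A^18; 14 crossings at w = +10): V = q^3 + q^5 - q^6 + q^7 - q^8 + q^9 - q^10
V(D2) = q^3 + q^5 - q^6 + q^7 - q^8 + q^9 - q^10  [14 crossings, <D> = -A^-16 + A^-12 - A^-8 + A^-4 - 1 + A^4 + A^12, w = +8]
observation: all 2 diagrams share one V(q), hence one class


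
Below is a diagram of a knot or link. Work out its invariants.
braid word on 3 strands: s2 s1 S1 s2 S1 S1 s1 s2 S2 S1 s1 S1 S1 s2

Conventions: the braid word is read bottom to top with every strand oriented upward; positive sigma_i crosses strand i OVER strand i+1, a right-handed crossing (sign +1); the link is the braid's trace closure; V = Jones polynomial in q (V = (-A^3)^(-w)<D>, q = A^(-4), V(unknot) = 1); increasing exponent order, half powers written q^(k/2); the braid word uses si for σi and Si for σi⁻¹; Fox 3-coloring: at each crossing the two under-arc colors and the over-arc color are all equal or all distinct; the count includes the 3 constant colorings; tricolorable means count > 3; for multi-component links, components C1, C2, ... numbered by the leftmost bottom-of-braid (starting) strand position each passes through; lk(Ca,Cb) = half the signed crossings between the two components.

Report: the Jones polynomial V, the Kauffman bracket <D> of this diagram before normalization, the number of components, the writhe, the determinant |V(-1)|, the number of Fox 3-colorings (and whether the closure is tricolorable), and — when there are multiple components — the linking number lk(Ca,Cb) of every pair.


V = -q^-3 + q^-2 - q^-1 + 3 - q + q^2 - q^3
<D> = -A^-12 + A^-8 - A^-4 + 3 - A^4 + A^8 - A^12 (w = 0)
1 component over 14 crossings, w = 0
27 Fox colorings among 3^14, |V(-1)| = 9: tricolorable
why: det 9 = |V(-1)|; divisible by 3, so tricolorable


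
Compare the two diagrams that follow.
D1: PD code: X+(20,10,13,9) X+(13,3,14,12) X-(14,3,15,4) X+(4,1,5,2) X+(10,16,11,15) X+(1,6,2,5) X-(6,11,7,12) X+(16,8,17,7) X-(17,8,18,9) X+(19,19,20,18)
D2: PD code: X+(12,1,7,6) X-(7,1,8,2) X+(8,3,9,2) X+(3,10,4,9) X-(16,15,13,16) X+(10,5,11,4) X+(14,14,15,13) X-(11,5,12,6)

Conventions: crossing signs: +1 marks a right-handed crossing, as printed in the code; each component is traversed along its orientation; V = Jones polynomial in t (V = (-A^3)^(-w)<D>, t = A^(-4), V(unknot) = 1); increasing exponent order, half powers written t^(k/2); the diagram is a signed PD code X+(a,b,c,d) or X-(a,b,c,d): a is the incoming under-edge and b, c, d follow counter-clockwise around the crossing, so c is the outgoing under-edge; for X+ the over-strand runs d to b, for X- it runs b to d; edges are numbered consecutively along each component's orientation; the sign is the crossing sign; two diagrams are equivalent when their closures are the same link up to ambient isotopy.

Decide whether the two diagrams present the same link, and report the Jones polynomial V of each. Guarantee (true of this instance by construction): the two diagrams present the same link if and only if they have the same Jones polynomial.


equivalent: no
D1 (bracket A^-8 + 2 + A^8; 10 crossings at w = +4): V = t + 2t^3 + t^5
V(D2) = 1 + t + t^2 + t^3  (w +2, c 8, <D> = A^-6 + A^-2 + A^2 + A^6)
key observation: comparing 2 Jones polynomials yields 2 groups


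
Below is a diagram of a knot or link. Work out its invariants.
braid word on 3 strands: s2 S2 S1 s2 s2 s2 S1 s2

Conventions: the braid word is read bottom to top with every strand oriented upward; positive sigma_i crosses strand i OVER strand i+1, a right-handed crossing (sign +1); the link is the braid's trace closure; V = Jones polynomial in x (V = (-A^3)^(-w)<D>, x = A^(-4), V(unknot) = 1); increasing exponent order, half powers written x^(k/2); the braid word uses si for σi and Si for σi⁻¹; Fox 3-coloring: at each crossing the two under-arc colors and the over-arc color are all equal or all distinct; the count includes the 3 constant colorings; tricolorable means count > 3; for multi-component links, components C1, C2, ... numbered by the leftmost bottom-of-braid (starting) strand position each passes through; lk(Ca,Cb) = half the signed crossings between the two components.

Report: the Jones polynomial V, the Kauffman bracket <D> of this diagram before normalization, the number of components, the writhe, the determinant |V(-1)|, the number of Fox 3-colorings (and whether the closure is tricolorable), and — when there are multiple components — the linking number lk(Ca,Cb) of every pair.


V = x^-1 - 1 + 2x - 2x^2 + 2x^3 - 2x^4 + x^5
<D> = A^-14 - 2A^-10 + 2A^-6 - 2A^-2 + 2A^2 - A^6 + A^10 (w = +2)
1 component over 8 crossings, w = +2
3 Fox colorings among 3^8, |V(-1)| = 11: not tricolorable
why: V spans 6 powers of x: at least 6 crossings in any diagram


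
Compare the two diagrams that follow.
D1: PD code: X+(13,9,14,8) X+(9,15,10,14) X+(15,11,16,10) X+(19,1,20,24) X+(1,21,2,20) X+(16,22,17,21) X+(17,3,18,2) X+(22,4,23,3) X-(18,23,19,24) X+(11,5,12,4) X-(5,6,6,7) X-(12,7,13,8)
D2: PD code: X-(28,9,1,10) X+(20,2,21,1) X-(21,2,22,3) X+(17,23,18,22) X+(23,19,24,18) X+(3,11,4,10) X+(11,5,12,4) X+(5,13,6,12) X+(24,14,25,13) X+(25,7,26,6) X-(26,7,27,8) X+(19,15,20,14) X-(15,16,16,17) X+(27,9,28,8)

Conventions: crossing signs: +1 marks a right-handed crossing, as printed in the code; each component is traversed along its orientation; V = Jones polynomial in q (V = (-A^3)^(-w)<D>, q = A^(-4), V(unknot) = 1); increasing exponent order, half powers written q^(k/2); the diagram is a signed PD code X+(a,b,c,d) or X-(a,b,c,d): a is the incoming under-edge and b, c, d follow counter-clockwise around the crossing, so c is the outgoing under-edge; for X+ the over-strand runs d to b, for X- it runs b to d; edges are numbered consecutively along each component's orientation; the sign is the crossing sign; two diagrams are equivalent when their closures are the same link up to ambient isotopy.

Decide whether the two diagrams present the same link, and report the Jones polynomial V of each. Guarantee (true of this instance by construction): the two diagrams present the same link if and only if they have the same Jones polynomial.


same link: yes
V(D1) = q^2 + 2q^4 - 2q^5 + q^6 - 2q^7 + q^8  [12 crossings, <D> = A^-14 - 2A^-10 + A^-6 - 2A^-2 + 2A^2 + A^10, w = +6]
D2 (bracket A^-14 - 2A^-10 + A^-6 - 2A^-2 + 2A^2 + A^10; 14 crossings at w = +6): V = q^2 + 2q^4 - 2q^5 + q^6 - 2q^7 + q^8
note: Reidemeister moves carry D1 (12 crossings) to D2 (14)


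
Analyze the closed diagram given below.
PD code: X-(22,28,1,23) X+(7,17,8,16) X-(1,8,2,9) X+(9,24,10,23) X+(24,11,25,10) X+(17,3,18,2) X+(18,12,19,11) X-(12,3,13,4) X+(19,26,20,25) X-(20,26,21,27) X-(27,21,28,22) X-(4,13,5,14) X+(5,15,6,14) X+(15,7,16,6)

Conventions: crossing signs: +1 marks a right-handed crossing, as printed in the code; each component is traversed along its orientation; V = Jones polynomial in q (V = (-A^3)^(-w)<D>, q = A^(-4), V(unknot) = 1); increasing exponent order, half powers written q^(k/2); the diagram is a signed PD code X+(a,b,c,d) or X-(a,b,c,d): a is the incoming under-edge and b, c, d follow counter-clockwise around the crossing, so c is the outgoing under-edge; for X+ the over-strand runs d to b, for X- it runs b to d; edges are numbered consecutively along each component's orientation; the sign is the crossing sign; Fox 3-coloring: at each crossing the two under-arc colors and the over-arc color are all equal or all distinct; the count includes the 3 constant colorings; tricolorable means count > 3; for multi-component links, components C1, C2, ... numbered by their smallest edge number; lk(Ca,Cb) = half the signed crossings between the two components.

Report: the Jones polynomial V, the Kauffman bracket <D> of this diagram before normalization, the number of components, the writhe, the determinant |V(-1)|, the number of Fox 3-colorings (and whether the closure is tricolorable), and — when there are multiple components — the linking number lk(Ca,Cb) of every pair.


V(q) = -q^(-3/2) + q^(-1/2) - 2q^(1/2) + q^(3/2) - 2q^(5/2) + q^(7/2)
bracket: A^-8 - 2A^-4 + 1 - 2A^4 + A^8 - A^12, w = +2
2 components, writhe +2, over 14 crossings
lk(C1,C2) = 0
det 8, colorings 3 of 3^14 — not tricolorable
observation: every pair of the 2 components has lk = 0


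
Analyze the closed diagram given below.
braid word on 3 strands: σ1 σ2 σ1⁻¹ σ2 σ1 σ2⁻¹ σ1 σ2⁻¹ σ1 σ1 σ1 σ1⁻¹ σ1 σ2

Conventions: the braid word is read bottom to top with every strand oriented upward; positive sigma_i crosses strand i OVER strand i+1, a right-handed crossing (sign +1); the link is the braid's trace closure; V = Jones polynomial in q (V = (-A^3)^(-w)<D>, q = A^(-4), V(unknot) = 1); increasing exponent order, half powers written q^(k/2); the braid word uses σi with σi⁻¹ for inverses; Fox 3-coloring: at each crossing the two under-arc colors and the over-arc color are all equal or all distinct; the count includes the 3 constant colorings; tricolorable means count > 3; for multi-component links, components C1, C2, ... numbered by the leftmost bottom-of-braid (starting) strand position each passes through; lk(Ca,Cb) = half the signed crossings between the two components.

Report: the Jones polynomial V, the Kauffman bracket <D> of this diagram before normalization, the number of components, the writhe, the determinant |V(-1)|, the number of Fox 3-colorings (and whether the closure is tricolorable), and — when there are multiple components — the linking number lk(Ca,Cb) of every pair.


V = 2q^2 - 2q^3 + 4q^4 - 5q^5 + 5q^6 - 5q^7 + 3q^8 - 2q^9 + q^10
<D> = A^-22 - 2A^-18 + 3A^-14 - 5A^-10 + 5A^-6 - 5A^-2 + 4A^2 - 2A^6 + 2A^10 (w = +6)
1 component over 14 crossings, w = +6
3 Fox colorings among 3^14, |V(-1)| = 29: not tricolorable
why: w = +6 (over 14 crossings) is diagram-only; (-A^3)^(-6) removes it from V


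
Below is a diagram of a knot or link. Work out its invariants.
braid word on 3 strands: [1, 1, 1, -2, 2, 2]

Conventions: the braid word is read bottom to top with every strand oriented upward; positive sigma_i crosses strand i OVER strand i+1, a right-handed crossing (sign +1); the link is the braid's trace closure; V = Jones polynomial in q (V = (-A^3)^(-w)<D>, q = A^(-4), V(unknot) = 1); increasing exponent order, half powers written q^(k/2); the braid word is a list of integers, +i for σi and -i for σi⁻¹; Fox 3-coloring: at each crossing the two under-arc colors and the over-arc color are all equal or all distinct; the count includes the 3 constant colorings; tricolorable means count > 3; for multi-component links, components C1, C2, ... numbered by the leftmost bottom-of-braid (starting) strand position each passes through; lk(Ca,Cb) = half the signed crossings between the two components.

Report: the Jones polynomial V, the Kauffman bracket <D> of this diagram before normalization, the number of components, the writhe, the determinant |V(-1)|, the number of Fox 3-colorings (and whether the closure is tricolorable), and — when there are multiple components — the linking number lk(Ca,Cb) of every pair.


V(q) = q + q^3 - q^4
bracket: -A^-4 + 1 + A^8, w = +4
1 component, writhe +4, over 6 crossings
det 3, colorings 9 of 3^6 — tricolorable
observation: the span of V is 3, forcing >= 3 crossings in any diagram


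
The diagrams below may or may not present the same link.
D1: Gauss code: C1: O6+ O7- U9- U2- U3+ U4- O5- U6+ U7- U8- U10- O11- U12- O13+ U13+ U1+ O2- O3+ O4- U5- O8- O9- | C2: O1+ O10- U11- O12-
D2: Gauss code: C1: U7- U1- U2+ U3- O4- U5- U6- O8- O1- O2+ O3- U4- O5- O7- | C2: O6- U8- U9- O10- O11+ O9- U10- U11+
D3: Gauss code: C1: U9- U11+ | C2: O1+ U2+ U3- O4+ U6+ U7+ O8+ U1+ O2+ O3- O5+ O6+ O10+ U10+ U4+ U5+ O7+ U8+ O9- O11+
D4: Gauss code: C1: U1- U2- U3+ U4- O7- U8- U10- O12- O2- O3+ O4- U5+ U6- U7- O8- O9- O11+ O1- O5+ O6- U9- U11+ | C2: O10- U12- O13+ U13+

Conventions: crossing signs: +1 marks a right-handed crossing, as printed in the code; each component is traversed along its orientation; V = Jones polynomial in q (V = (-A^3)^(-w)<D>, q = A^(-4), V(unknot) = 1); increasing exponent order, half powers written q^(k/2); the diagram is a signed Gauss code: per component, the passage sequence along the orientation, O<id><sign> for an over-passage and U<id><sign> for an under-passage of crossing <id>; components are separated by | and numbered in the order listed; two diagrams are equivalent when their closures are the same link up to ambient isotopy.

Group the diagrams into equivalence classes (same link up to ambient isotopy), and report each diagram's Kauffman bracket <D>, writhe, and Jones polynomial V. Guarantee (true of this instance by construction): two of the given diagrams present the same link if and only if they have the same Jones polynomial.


equivalence classes: {D1, D2, D4} | {D3}
D1 (bracket A^-9 + 2A^-1 - A^3 + A^7 - A^11; 13 crossings at w = -5): V = q^(-13/2) - q^(-11/2) + q^(-9/2) - 2q^(-7/2) - q^(-3/2)
V(D2) = q^(-13/2) - q^(-11/2) + q^(-9/2) - 2q^(-7/2) - q^(-3/2)  (w -7, c 11, <D> = A^-15 + 2A^-7 - A^-3 + A - A^5)
D3 (bracket -A^-9 + A^7 + A^11 + A^15; 11 crossings at w = +7): V = -q^(3/2) - q^(5/2) - q^(7/2) + q^(15/2)
V(D4) = q^(-13/2) - q^(-11/2) + q^(-9/2) - 2q^(-7/2) - q^(-3/2)  [13 crossings, <D> = A^-9 + 2A^-1 - A^3 + A^7 - A^11, w = -5]
key observation: 2 values of V(q) split the 4 diagrams


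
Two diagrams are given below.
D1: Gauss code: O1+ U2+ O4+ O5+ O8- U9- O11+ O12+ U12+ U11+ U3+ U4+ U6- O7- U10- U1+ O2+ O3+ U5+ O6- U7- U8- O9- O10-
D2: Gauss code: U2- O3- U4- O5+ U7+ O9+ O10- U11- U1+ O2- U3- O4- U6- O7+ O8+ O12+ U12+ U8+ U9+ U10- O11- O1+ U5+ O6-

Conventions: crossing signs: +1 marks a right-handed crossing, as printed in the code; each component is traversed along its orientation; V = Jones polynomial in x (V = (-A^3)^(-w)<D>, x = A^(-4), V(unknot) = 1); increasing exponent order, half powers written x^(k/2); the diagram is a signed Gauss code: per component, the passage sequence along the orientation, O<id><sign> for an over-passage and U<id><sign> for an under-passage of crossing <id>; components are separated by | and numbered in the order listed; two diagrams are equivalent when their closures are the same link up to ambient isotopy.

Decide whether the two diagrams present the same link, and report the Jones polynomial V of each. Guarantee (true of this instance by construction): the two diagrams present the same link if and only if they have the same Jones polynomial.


equivalent: no
V(D1) = x^-2 - x^-1 + 1 - x + x^2  (w +2, c 12, <D> = A^-2 - A^2 + A^6 - A^10 + A^14)
V(D2) = x^-5 - 2x^-4 + 2x^-3 - 2x^-2 + 2x^-1 - 1 + x  [12 crossings, <D> = A^-4 - 1 + 2A^4 - 2A^8 + 2A^12 - 2A^16 + A^20, w = 0]
key observation: comparing 2 Jones polynomials yields 2 groups


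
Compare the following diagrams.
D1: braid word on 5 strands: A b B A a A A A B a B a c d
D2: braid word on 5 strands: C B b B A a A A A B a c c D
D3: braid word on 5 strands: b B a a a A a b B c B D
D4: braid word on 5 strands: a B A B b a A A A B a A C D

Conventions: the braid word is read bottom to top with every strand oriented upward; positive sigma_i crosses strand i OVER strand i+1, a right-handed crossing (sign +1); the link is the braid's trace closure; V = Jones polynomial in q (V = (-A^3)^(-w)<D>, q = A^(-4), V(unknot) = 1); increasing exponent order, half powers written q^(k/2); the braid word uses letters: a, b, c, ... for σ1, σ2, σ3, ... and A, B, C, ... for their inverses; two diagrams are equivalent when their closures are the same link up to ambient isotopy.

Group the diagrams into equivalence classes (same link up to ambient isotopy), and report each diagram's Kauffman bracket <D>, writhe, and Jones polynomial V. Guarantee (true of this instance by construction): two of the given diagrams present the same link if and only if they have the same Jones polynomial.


equivalence classes: {D1, D2, D4} | {D3}
D1 (bracket A^-2 - A^2 + 2A^6 - A^10 + A^14 - A^18; 14 crossings at w = -2): V = -q^-6 + q^-5 - q^-4 + 2q^-3 - q^-2 + q^-1
D2 (bracket A^-8 - A^-4 + 2 - A^4 + A^8 - A^12; 14 crossings at w = -4): V = -q^-6 + q^-5 - q^-4 + 2q^-3 - q^-2 + q^-1
D3 (bracket -A^-10 + A^-6 + A^2; 12 crossings at w = +2): V = q + q^3 - q^4
V(D4) = -q^-6 + q^-5 - q^-4 + 2q^-3 - q^-2 + q^-1  (w -6, c 14, <D> = A^-14 - A^-10 + 2A^-6 - A^-2 + A^2 - A^6)
key observation: 2 values of V(q) split the 4 diagrams


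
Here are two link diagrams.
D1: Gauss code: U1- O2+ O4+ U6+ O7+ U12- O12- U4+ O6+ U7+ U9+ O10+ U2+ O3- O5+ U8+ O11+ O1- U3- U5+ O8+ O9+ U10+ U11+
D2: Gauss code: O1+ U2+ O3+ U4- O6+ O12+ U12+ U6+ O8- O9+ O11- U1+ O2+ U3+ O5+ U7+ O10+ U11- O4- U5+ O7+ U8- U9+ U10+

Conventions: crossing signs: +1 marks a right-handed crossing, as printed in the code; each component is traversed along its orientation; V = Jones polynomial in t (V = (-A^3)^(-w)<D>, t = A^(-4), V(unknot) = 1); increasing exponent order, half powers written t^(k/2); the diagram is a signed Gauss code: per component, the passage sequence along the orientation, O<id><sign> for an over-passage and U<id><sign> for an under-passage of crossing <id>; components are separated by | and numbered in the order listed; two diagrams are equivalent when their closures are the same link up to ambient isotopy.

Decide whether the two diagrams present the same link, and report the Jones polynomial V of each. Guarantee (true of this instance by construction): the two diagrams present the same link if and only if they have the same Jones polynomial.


equivalent: no
D1 (bracket A^-14 - 2A^-10 + A^-6 - 2A^-2 + 2A^2 + A^10; 12 crossings at w = +6): V = t^2 + 2t^4 - 2t^5 + t^6 - 2t^7 + t^8
D2 (bracket A^-14 - 2A^-10 + 3A^-6 - 4A^-2 + 3A^2 - 3A^6 + 3A^10 - A^14 + A^18; 12 crossings at w = +6): V = 1 - t + 3t^2 - 3t^3 + 3t^4 - 4t^5 + 3t^6 - 2t^7 + t^8
key observation: V(t) takes 2 values over 2 diagrams, fixing the grouping


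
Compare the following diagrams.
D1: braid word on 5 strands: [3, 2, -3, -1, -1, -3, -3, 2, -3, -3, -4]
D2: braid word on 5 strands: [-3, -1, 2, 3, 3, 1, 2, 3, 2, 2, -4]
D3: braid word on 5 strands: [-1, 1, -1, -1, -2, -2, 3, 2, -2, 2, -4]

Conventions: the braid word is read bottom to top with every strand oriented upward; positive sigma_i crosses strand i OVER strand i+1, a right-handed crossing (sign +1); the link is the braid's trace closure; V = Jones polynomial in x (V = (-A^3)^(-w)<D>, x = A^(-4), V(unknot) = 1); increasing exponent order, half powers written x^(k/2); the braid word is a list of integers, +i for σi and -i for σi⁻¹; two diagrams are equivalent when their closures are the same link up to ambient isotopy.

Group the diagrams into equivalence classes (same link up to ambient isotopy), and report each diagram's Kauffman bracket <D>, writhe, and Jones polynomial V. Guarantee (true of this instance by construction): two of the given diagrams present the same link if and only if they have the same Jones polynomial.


classes: {D1} | {D2} | {D3}
V(D1) = -x^(-15/2) + 2x^(-13/2) - 3x^(-11/2) + 4x^(-9/2) - 4x^(-7/2) + 3x^(-5/2) - 3x^(-3/2) + x^(-1/2) - x^(1/2)  [11 crossings, <D> = A^-17 - A^-13 + 3A^-9 - 3A^-5 + 4A^-1 - 4A^3 + 3A^7 - 2A^11 + A^15, w = -5]
V(D2) = -x^(3/2) - x^(7/2) + x^(9/2) - x^(11/2)  [11 crossings, <D> = A^-7 - A^-3 + A + A^9, w = +5]
V(D3) = -x^(-5/2) - x^(-1/2)  [11 crossings, <D> = A^-7 + A, w = -3]
note: V(x) takes 3 values over 3 diagrams, fixing the grouping


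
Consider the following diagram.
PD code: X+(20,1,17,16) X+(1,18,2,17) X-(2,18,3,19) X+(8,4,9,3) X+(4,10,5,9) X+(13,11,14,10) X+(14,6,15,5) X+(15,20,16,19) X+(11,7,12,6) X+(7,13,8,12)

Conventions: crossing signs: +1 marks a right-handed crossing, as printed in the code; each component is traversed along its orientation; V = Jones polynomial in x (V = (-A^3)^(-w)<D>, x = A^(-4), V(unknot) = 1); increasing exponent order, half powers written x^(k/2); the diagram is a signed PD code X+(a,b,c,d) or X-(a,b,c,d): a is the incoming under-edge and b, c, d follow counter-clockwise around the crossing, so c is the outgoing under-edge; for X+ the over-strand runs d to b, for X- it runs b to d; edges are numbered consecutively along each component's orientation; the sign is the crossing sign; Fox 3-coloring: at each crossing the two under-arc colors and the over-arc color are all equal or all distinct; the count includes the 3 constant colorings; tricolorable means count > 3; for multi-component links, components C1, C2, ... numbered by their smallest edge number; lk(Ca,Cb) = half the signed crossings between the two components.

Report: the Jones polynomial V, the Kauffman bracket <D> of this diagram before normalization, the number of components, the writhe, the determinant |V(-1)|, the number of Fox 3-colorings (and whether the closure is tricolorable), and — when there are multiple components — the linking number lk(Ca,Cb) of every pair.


Jones polynomial: V(x) = -x^(5/2) - 2x^(9/2) + x^(11/2) - 2x^(13/2) + 2x^(15/2) - x^(17/2) + x^(19/2)
<D> = A^-14 - A^-10 + 2A^-6 - 2A^-2 + A^2 - 2A^6 - A^14; writhe +8
components 2, writhe +8 (10 crossings)
linking number lk(C1,C2) = +1
3-colorings: 3 of 3^10, det 10 — not tricolorable
note: w = +8 (over 10 crossings) is diagram-only; (-A^3)^(-8) removes it from V


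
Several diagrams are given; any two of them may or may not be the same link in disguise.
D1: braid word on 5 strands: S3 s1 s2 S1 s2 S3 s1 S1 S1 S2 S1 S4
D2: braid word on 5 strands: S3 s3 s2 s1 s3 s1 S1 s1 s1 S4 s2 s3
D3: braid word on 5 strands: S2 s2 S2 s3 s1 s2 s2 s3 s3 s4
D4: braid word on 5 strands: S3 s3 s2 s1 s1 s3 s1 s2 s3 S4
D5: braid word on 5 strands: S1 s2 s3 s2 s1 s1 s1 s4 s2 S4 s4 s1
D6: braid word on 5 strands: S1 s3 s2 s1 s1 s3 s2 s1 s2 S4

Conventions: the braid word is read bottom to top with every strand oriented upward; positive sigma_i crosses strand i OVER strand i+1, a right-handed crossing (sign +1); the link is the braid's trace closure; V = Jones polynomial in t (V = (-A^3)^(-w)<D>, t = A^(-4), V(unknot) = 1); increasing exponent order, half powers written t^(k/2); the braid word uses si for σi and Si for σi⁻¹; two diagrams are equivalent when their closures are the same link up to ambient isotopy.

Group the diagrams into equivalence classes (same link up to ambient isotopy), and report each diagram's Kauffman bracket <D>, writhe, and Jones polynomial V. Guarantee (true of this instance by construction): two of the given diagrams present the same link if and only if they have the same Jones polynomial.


grouping into links: {D1} | {D3} | {D2, D4, D5, D6}
V(D1) = 1  (w -4, c 12, <D> = A^-12)
V(D2) = t^2 + 2t^4 - 2t^5 + t^6 - 2t^7 + t^8  [12 crossings, <D> = A^-14 - 2A^-10 + A^-6 - 2A^-2 + 2A^2 + A^10, w = +6]
V(D3) = t - t^2 + 2t^3 - t^4 + t^5 - t^6  [10 crossings, <D> = -A^-6 + A^-2 - A^2 + 2A^6 - A^10 + A^14, w = +6]
D4 (bracket A^-14 - 2A^-10 + A^-6 - 2A^-2 + 2A^2 + A^10; 10 crossings at w = +6): V = t^2 + 2t^4 - 2t^5 + t^6 - 2t^7 + t^8
V(D5) = t^2 + 2t^4 - 2t^5 + t^6 - 2t^7 + t^8  (w +8, c 12, <D> = A^-8 - 2A^-4 + 1 - 2A^4 + 2A^8 + A^16)
V(D6) = t^2 + 2t^4 - 2t^5 + t^6 - 2t^7 + t^8  [10 crossings, <D> = A^-14 - 2A^-10 + A^-6 - 2A^-2 + 2A^2 + A^10, w = +6]
why: 3 values of V(t) split the 6 diagrams


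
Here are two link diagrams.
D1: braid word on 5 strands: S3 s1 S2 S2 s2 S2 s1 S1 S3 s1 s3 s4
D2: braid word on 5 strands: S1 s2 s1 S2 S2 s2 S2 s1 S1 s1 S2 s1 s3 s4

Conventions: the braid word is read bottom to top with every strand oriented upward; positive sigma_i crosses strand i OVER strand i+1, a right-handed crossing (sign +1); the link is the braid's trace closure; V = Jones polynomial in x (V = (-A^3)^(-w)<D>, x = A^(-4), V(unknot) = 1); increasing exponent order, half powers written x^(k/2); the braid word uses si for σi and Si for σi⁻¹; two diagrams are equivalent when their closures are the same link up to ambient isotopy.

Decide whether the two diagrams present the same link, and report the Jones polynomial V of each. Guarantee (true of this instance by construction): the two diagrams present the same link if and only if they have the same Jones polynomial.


equivalent: yes
D1 (bracket A^-8 + 2 + A^8; 12 crossings at w = 0): V = x^-2 + 2 + x^2
V(D2) = x^-2 + 2 + x^2  [14 crossings, <D> = A^-2 + 2A^6 + A^14, w = +2]
observation: one V(x) for all 2 diagrams — one class (guaranteed)


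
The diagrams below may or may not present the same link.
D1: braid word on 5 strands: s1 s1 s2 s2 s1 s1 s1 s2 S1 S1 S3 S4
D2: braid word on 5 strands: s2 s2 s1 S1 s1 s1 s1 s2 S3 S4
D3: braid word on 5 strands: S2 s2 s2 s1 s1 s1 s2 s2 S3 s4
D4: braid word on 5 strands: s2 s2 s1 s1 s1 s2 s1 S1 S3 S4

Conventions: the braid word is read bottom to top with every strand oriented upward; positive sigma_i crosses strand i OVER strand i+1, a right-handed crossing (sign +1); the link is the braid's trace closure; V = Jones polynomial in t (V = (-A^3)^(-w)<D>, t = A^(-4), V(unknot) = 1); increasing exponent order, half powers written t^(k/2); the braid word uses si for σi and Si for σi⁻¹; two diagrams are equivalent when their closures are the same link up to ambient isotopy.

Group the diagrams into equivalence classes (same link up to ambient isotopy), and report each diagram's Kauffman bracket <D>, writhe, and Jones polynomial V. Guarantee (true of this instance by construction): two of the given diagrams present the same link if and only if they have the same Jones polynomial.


classes: {D1, D2, D3, D4}
V(D1) = t^2 + 2t^4 - 2t^5 + t^6 - 2t^7 + t^8  [12 crossings, <D> = A^-20 - 2A^-16 + A^-12 - 2A^-8 + 2A^-4 + A^4, w = +4]
V(D2) = t^2 + 2t^4 - 2t^5 + t^6 - 2t^7 + t^8  (w +4, c 10, <D> = A^-20 - 2A^-16 + A^-12 - 2A^-8 + 2A^-4 + A^4)
V(D3) = t^2 + 2t^4 - 2t^5 + t^6 - 2t^7 + t^8  [10 crossings, <D> = A^-14 - 2A^-10 + A^-6 - 2A^-2 + 2A^2 + A^10, w = +6]
V(D4) = t^2 + 2t^4 - 2t^5 + t^6 - 2t^7 + t^8  (w +4, c 10, <D> = A^-20 - 2A^-16 + A^-12 - 2A^-8 + 2A^-4 + A^4)
note: one V(t) for all 4 diagrams — one class (guaranteed)
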